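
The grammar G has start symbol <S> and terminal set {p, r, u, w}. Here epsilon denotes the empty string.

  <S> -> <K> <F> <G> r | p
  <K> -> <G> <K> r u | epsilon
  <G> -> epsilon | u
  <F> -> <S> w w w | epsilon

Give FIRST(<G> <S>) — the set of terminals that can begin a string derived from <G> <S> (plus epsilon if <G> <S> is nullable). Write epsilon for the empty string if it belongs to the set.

FIRST(<G>): from <G>->epsilon we get {epsilon}; from <G>->u we get {u}. So FIRST(<G>) = {epsilon, u}.
FIRST(<K>): from <K>-><G> <K> r u we get {r, u}; from <K>->epsilon we get {epsilon}. So FIRST(<K>) = {epsilon, r, u}.
FIRST(<S>): from <S>-><K> <F> <G> r we get {p, r, u}; from <S>->p we get {p}. So FIRST(<S>) = {p, r, u}.
FIRST(<F>): from <F>-><S> w w w we get {p, r, u}; from <F>->epsilon we get {epsilon}. So FIRST(<F>) = {epsilon, p, r, u}.
FIRST(<G> <S>): take FIRST of each symbol in turn, carrying on past any symbol whose FIRST contains epsilon; result {p, r, u}.

{p, r, u}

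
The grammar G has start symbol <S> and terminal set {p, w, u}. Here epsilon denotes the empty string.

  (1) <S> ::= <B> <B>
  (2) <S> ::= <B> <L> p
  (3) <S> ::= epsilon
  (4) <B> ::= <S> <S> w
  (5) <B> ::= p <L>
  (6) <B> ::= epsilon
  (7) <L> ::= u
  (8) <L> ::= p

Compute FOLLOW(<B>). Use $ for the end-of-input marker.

FIRST(<L>) = {p, u}
FIRST(<S>) = {epsilon, p, u, w}  (via <B> <B>, <B> <L> p)
FIRST(<B>) = {epsilon, p, u, w}  (via <S> <S> w)
FOLLOW(<S>) includes $ since <S> is the start symbol.
FOLLOW(<S>): in <B>::=<S> <S> w (occurrence 1), <S> is followed by <S> w with FIRST {p, u, w}; in <B>::=<S> <S> w (occurrence 2), <S> is followed by w with FIRST {w}. Thus FOLLOW(<S>) = {$, p, u, w}.
FOLLOW(<B>): in <S>::=<B> <B> (occurrence 1), <B> is followed by <B> with FIRST {epsilon, p, u, w}; in <S>::=<B> <B> (occurrence 1), the suffix after <B> is nullable, so FOLLOW(<B>) ⊇ FOLLOW(<S>) = {$, p, u, w}; in <S>::=<B> <B> (occurrence 2), the suffix after <B> is empty, so FOLLOW(<B>) ⊇ FOLLOW(<S>) = {$, p, u, w}; in <S>::=<B> <L> p, <B> is followed by <L> p with FIRST {p, u}. Thus FOLLOW(<B>) = {$, p, u, w}.
FOLLOW(<L>): in <S>::=<B> <L> p, <L> is followed by p with FIRST {p}; in <B>::=p <L>, the suffix after <L> is empty, so FOLLOW(<L>) ⊇ FOLLOW(<B>) = {$, p, u, w}. Thus FOLLOW(<L>) = {$, p, u, w}.

{$, p, u, w}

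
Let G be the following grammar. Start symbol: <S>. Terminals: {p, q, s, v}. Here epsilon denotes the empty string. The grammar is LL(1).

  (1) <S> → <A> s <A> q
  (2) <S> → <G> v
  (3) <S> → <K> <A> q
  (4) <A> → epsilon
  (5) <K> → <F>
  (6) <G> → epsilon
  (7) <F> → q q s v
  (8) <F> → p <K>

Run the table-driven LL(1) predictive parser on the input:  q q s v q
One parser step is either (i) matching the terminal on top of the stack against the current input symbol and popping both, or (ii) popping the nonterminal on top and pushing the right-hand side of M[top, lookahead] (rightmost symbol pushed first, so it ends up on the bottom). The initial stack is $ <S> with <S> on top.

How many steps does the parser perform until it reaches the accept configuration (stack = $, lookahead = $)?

9

step 1: stack=$ <S>  input=q q s v q $  — expand <S> → <K> <A> q
step 2: stack=$ q <A> <K>  input=q q s v q $  — expand <K> → <F>
step 3: stack=$ q <A> <F>  input=q q s v q $  — expand <F> → q q s v
step 4: stack=$ q <A> v s q q  input=q q s v q $  — match q
step 5: stack=$ q <A> v s q  input=q s v q $  — match q
step 6: stack=$ q <A> v s  input=s v q $  — match s
step 7: stack=$ q <A> v  input=v q $  — match v
step 8: stack=$ q <A>  input=q $  — expand <A> → epsilon
step 9: stack=$ q  input=q $  — match q
Accept reached after 9 steps.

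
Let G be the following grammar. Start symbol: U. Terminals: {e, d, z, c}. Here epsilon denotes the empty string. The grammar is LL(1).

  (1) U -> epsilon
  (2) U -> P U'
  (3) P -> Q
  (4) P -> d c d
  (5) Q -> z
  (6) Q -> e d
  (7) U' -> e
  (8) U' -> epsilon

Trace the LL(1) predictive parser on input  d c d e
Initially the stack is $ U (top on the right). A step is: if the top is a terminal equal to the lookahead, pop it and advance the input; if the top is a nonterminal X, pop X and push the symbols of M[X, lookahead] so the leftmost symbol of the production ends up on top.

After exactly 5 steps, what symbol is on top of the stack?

     Stack       Input      Action
  1  $ U         d c d e $  expand U -> P U'
  2  $ U' P      d c d e $  expand P -> d c d
  3  $ U' d c d  d c d e $  match d
  4  $ U' d c    c d e $    match c
  5  $ U' d      d e $      match d
Stack after step 5: $ U' (top = U').

U'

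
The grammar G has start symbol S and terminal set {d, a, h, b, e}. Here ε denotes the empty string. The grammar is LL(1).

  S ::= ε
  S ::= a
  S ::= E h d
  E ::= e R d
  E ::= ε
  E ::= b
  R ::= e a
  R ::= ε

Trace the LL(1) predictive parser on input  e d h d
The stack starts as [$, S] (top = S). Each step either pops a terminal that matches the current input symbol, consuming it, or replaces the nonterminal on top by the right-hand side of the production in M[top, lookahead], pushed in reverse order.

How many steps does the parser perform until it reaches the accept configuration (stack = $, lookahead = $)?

7

step 1: stack=$ S  input=e d h d $  — expand S ::= E h d
step 2: stack=$ d h E  input=e d h d $  — expand E ::= e R d
step 3: stack=$ d h d R e  input=e d h d $  — match e
step 4: stack=$ d h d R  input=d h d $  — expand R ::= ε
step 5: stack=$ d h d  input=d h d $  — match d
step 6: stack=$ d h  input=h d $  — match h
step 7: stack=$ d  input=d $  — match d
Accept reached after 7 steps.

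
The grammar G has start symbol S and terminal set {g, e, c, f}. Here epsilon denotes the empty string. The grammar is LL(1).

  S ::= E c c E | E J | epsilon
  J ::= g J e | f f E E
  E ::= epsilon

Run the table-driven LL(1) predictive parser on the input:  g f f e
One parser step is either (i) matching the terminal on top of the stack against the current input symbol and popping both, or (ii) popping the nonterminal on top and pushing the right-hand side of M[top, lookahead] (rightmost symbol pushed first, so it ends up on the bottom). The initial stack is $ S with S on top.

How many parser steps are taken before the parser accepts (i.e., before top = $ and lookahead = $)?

10

step 1: stack=$ S  input=g f f e $  — expand S ::= E J
step 2: stack=$ J E  input=g f f e $  — expand E ::= epsilon
step 3: stack=$ J  input=g f f e $  — expand J ::= g J e
step 4: stack=$ e J g  input=g f f e $  — match g
step 5: stack=$ e J  input=f f e $  — expand J ::= f f E E
step 6: stack=$ e E E f f  input=f f e $  — match f
step 7: stack=$ e E E f  input=f e $  — match f
step 8: stack=$ e E E  input=e $  — expand E ::= epsilon
step 9: stack=$ e E  input=e $  — expand E ::= epsilon
step 10: stack=$ e  input=e $  — match e
Accept reached after 10 steps.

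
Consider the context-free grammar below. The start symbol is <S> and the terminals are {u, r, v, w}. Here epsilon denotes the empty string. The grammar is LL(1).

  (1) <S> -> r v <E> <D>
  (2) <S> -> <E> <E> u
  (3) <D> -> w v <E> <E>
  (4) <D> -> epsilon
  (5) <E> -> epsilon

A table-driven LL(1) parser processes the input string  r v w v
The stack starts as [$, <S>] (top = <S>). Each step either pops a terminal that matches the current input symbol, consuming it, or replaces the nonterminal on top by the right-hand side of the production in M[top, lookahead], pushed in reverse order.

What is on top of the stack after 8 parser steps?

<E>

step 1: stack=$ <S>  input=r v w v $  — expand <S> -> r v <E> <D>
step 2: stack=$ <D> <E> v r  input=r v w v $  — match r
step 3: stack=$ <D> <E> v  input=v w v $  — match v
step 4: stack=$ <D> <E>  input=w v $  — expand <E> -> epsilon
step 5: stack=$ <D>  input=w v $  — expand <D> -> w v <E> <E>
step 6: stack=$ <E> <E> v w  input=w v $  — match w
step 7: stack=$ <E> <E> v  input=v $  — match v
step 8: stack=$ <E> <E>  input=$  — expand <E> -> epsilon
Stack after step 8: $ <E> (top = <E>).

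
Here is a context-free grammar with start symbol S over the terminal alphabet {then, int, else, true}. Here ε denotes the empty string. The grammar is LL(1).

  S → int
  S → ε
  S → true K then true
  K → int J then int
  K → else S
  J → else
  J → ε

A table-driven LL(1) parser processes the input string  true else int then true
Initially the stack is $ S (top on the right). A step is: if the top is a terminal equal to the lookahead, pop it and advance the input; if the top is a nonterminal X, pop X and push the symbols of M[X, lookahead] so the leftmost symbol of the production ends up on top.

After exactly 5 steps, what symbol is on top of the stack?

step 1: stack=$ S  input=true else int then true $  — expand S → true K then true
step 2: stack=$ true then K true  input=true else int then true $  — match true
step 3: stack=$ true then K  input=else int then true $  — expand K → else S
step 4: stack=$ true then S else  input=else int then true $  — match else
step 5: stack=$ true then S  input=int then true $  — expand S → int
Stack after step 5: $ true then int (top = int).

int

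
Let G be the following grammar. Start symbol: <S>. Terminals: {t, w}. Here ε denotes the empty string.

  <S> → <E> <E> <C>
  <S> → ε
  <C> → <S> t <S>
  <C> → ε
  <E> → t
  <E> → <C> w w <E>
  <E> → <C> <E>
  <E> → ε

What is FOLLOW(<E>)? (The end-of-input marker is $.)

{$, t, w}

FIRST(<S>) = {ε, t, w}  (via <E> <E> <C>)
FIRST(<C>) = {ε, t, w}  (via <S> t <S>)
FIRST(<E>) = {ε, t, w}  (via <C> w w <E>, <C> <E>)
FOLLOW(<S>) includes $ since <S> is the start symbol.
FOLLOW(<S>): in <C>→<S> t <S> (occurrence 1), <S> is followed by t <S> with FIRST {t}; in <C>→<S> t <S> (occurrence 2), the suffix after <S> is empty, so FOLLOW(<S>) ⊇ FOLLOW(<C>) = {$, t, w}. Thus FOLLOW(<S>) = {$, t, w}.
FOLLOW(<E>): in <S>→<E> <E> <C> (occurrence 1), <E> is followed by <E> <C> with FIRST {ε, t, w}; in <S>→<E> <E> <C> (occurrence 1), the suffix after <E> is nullable, so FOLLOW(<E>) ⊇ FOLLOW(<S>) = {$, t, w}; in <S>→<E> <E> <C> (occurrence 2), <E> is followed by <C> with FIRST {ε, t, w}; in <S>→<E> <E> <C> (occurrence 2), the suffix after <E> is nullable, so FOLLOW(<E>) ⊇ FOLLOW(<S>) = {$, t, w}; in <E>→<C> w w <E>, the suffix after <E> is empty (adds nothing new); in <E>→<C> <E>, the suffix after <E> is empty (adds nothing new). Thus FOLLOW(<E>) = {$, t, w}.
FOLLOW(<C>): in <S>→<E> <E> <C>, the suffix after <C> is empty, so FOLLOW(<C>) ⊇ FOLLOW(<S>) = {$, t, w}; in <E>→<C> w w <E>, <C> is followed by w w <E> with FIRST {w}; in <E>→<C> <E>, <C> is followed by <E> with FIRST {ε, t, w}; in <E>→<C> <E>, the suffix after <C> is nullable, so FOLLOW(<C>) ⊇ FOLLOW(<E>) = {$, t, w}. Thus FOLLOW(<C>) = {$, t, w}.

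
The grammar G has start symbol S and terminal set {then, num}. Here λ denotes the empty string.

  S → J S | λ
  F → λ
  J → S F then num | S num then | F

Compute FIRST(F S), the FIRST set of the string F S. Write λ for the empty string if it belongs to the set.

FIRST(F) = {λ}
FIRST(S) = {λ, num, then}  (via J S)
FIRST(J) = {λ, num, then}  (via S F then num, S num then, F)
FIRST(F S): take FIRST of each symbol in turn, carrying on past any symbol whose FIRST contains λ; result {λ, num, then}.

{λ, num, then}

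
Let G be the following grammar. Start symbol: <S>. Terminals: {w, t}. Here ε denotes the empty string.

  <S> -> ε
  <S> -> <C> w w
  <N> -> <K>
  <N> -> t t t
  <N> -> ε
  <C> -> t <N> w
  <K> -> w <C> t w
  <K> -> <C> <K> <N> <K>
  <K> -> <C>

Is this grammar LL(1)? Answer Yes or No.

FIRST(<S>) = {ε, t}
FIRST(<N>) = {ε, t, w}
FIRST(<C>) = {t}
FIRST(<K>) = {t, w}
FOLLOW(<S>) = {$}
FOLLOW(<N>) = {t, w}
FOLLOW(<C>) = {t, w}
FOLLOW(<K>) = {t, w}
Cell M[<K>, t] receives both <K> -> <C> <K> <N> <K> and <K> -> <C> — the grammar is not LL(1).

No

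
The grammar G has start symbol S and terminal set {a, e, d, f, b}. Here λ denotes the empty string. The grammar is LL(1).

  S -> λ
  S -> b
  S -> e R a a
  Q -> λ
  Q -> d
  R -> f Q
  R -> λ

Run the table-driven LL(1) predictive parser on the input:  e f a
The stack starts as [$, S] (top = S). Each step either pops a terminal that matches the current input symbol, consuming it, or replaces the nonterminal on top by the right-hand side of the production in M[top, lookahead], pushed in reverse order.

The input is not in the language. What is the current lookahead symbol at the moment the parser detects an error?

$

step 1: stack=$ S  input=e f a $  — expand S -> e R a a
step 2: stack=$ a a R e  input=e f a $  — match e
step 3: stack=$ a a R  input=f a $  — expand R -> f Q
step 4: stack=$ a a Q f  input=f a $  — match f
step 5: stack=$ a a Q  input=a $  — expand Q -> λ
step 6: stack=$ a a  input=a $  — match a
step 7: stack=$ a  input=$  — error: top is terminal a but lookahead is $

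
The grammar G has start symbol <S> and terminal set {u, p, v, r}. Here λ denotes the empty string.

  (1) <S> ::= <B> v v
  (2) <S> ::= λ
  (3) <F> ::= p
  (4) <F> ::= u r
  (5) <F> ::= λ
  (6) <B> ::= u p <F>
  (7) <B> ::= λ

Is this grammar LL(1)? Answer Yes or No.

Yes

FIRST(<S>) = {λ, u, v}
FIRST(<F>) = {λ, p, u}
FIRST(<B>) = {λ, u}
FOLLOW(<S>) = {$}
FOLLOW(<F>) = {v}
FOLLOW(<B>) = {v}
Each cell of M receives at most one production.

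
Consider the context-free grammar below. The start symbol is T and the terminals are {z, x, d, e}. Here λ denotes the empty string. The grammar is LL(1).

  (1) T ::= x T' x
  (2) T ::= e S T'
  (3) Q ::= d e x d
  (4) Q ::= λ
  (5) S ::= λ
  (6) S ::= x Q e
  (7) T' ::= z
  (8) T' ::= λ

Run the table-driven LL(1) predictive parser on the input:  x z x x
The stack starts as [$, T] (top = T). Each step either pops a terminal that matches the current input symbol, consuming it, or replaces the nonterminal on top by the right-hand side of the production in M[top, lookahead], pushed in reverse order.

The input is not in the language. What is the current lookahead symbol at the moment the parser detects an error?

     Stack     Input      Action
  1  $ T       x z x x $  expand T ::= x T' x
  2  $ x T' x  x z x x $  match x
  3  $ x T'    z x x $    expand T' ::= z
  4  $ x z     z x x $    match z
  5  $ x       x x $      match x
  6  $         x $        error: stack empty but input remains

x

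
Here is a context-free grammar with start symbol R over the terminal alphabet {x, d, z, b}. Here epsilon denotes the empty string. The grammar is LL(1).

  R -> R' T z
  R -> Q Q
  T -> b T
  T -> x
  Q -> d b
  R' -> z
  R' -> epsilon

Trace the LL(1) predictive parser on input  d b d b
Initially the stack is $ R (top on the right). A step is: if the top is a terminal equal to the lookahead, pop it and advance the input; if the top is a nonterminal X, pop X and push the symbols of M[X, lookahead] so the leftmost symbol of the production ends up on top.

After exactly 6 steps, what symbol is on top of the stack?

b

step 1: stack=$ R  input=d b d b $  — expand R -> Q Q
step 2: stack=$ Q Q  input=d b d b $  — expand Q -> d b
step 3: stack=$ Q b d  input=d b d b $  — match d
step 4: stack=$ Q b  input=b d b $  — match b
step 5: stack=$ Q  input=d b $  — expand Q -> d b
step 6: stack=$ b d  input=d b $  — match d
Stack after step 6: $ b (top = b).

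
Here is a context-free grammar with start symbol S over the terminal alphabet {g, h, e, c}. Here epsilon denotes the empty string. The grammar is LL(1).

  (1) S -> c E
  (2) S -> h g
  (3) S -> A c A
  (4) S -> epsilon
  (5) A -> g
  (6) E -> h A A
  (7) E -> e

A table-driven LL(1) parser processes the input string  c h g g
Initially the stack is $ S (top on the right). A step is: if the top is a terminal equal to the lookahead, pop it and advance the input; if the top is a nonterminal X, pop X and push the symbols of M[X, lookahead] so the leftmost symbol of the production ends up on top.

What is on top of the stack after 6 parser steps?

     Stack    Input      Action
  1  $ S      c h g g $  expand S -> c E
  2  $ E c    c h g g $  match c
  3  $ E      h g g $    expand E -> h A A
  4  $ A A h  h g g $    match h
  5  $ A A    g g $      expand A -> g
  6  $ A g    g g $      match g
Stack after step 6: $ A (top = A).

A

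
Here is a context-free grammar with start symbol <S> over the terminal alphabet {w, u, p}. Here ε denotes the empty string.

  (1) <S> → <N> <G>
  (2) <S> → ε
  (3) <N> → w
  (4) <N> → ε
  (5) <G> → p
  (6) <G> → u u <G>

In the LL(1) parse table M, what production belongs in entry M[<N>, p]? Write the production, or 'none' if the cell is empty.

<N> → ε

FIRST(<N>) = {ε, w}
FIRST(<G>) = {p, u}
FIRST(<S>) = {ε, p, u, w}  (via <N> <G>)
FOLLOW(<S>) includes $ since <S> is the start symbol.
FOLLOW(<N>): in <S>→<N> <G>, <N> is followed by <G> with FIRST {p, u}. Thus FOLLOW(<N>) = {p, u}.
For <N> → w: FIRST(w) = {w}, so it goes in M[<N>, t] for t ∈ {w}.
For <N> → ε: FIRST(ε) = {ε}, so it goes in M[<N>, t] for t ∈ {}; since ε ∈ FIRST, also for every t ∈ FOLLOW(<N>) = {p, u}.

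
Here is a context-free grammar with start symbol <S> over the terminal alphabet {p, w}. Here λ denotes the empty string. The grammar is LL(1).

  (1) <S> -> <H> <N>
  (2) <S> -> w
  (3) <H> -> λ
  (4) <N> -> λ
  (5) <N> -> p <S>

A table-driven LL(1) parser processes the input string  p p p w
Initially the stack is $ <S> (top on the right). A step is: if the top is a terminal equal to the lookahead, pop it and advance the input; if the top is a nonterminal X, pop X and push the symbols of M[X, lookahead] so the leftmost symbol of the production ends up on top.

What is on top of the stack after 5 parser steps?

<H>

step 1: stack=$ <S>  input=p p p w $  — expand <S> -> <H> <N>
step 2: stack=$ <N> <H>  input=p p p w $  — expand <H> -> λ
step 3: stack=$ <N>  input=p p p w $  — expand <N> -> p <S>
step 4: stack=$ <S> p  input=p p p w $  — match p
step 5: stack=$ <S>  input=p p w $  — expand <S> -> <H> <N>
Stack after step 5: $ <N> <H> (top = <H>).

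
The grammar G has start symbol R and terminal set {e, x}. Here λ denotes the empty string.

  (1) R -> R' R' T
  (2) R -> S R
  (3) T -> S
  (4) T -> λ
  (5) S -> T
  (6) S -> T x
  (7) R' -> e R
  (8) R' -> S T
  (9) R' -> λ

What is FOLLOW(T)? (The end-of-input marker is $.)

FIRST(R): from R->R' R' T we get {λ, e, x}; from R->S R we get {λ, e, x}. So FIRST(R) = {λ, e, x}.
FIRST(T): from T->S we get {λ, x}; from T->λ we get {λ}. So FIRST(T) = {λ, x}.
FIRST(S): from S->T we get {λ, x}; from S->T x we get {x}. So FIRST(S) = {λ, x}.
FIRST(R'): from R'->e R we get {e}; from R'->S T we get {λ, x}; from R'->λ we get {λ}. So FIRST(R') = {λ, e, x}.
FOLLOW(R) includes $ since R is the start symbol.
FOLLOW(R): in R->S R, the suffix after R is empty (adds nothing new); in R'->e R, the suffix after R is empty, so FOLLOW(R) ⊇ FOLLOW(R') = {$, e, x}. Thus FOLLOW(R) = {$, e, x}.
FOLLOW(R'): in R->R' R' T (occurrence 1), R' is followed by R' T with FIRST {λ, e, x}; in R->R' R' T (occurrence 1), the suffix after R' is nullable, so FOLLOW(R') ⊇ FOLLOW(R) = {$, e, x}; in R->R' R' T (occurrence 2), R' is followed by T with FIRST {λ, x}; in R->R' R' T (occurrence 2), the suffix after R' is nullable, so FOLLOW(R') ⊇ FOLLOW(R) = {$, e, x}. Thus FOLLOW(R') = {$, e, x}.
FOLLOW(T): in R->R' R' T, the suffix after T is empty, so FOLLOW(T) ⊇ FOLLOW(R) = {$, e, x}; in S->T, the suffix after T is empty, so FOLLOW(T) ⊇ FOLLOW(S) = {$, e, x}; in S->T x, T is followed by x with FIRST {x}; in R'->S T, the suffix after T is empty, so FOLLOW(T) ⊇ FOLLOW(R') = {$, e, x}. Thus FOLLOW(T) = {$, e, x}.
FOLLOW(S): in R->S R, S is followed by R with FIRST {λ, e, x}; in R->S R, the suffix after S is nullable, so FOLLOW(S) ⊇ FOLLOW(R) = {$, e, x}; in T->S, the suffix after S is empty, so FOLLOW(S) ⊇ FOLLOW(T) = {$, e, x}; in R'->S T, S is followed by T with FIRST {λ, x}; in R'->S T, the suffix after S is nullable, so FOLLOW(S) ⊇ FOLLOW(R') = {$, e, x}. Thus FOLLOW(S) = {$, e, x}.

{$, e, x}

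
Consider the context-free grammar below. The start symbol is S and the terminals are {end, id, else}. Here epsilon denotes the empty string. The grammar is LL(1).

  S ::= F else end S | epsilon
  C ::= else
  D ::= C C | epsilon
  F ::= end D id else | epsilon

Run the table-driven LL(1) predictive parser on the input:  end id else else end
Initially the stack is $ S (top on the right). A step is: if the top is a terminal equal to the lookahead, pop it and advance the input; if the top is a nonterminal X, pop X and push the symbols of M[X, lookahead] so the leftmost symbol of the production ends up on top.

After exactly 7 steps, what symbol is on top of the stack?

end

step 1: stack=$ S  input=end id else else end $  — expand S ::= F else end S
step 2: stack=$ S end else F  input=end id else else end $  — expand F ::= end D id else
step 3: stack=$ S end else else id D end  input=end id else else end $  — match end
step 4: stack=$ S end else else id D  input=id else else end $  — expand D ::= epsilon
step 5: stack=$ S end else else id  input=id else else end $  — match id
step 6: stack=$ S end else else  input=else else end $  — match else
step 7: stack=$ S end else  input=else end $  — match else
Stack after step 7: $ S end (top = end).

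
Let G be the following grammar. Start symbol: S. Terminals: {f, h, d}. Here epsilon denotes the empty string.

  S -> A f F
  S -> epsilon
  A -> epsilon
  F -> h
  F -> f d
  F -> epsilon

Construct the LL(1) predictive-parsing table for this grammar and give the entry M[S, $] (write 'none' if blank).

S -> epsilon

FIRST(A) = {epsilon}
FIRST(F) = {epsilon, f, h}
FIRST(S) = {epsilon, f}  (via A f F)
FOLLOW(S) includes $ since S is the start symbol.
FOLLOW(S): S appears on no right-hand side. Thus FOLLOW(S) = {$}.
For S -> A f F: FIRST(A f F) = {f}, so it goes in M[S, t] for t ∈ {f}.
For S -> epsilon: FIRST(epsilon) = {epsilon}, so it goes in M[S, t] for t ∈ {}; since epsilon ∈ FIRST, also for every t ∈ FOLLOW(S) = {$}.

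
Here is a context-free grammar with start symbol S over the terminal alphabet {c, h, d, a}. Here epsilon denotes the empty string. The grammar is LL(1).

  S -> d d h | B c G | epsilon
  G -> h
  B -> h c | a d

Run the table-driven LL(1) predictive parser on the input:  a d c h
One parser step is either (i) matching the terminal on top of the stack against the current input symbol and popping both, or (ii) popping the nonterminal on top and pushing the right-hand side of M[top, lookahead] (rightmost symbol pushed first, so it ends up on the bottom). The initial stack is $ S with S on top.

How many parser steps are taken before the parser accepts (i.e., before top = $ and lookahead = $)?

step 1: stack=$ S  input=a d c h $  — expand S -> B c G
step 2: stack=$ G c B  input=a d c h $  — expand B -> a d
step 3: stack=$ G c d a  input=a d c h $  — match a
step 4: stack=$ G c d  input=d c h $  — match d
step 5: stack=$ G c  input=c h $  — match c
step 6: stack=$ G  input=h $  — expand G -> h
step 7: stack=$ h  input=h $  — match h
Accept reached after 7 steps.

7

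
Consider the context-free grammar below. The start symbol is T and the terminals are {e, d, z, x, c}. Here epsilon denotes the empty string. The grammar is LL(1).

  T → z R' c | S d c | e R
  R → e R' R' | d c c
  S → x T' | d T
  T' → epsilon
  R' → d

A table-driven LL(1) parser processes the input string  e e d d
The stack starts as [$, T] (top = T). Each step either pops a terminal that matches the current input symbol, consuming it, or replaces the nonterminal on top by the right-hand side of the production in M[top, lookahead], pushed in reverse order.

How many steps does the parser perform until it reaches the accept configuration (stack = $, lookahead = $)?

8

step 1: stack=$ T  input=e e d d $  — expand T → e R
step 2: stack=$ R e  input=e e d d $  — match e
step 3: stack=$ R  input=e d d $  — expand R → e R' R'
step 4: stack=$ R' R' e  input=e d d $  — match e
step 5: stack=$ R' R'  input=d d $  — expand R' → d
step 6: stack=$ R' d  input=d d $  — match d
step 7: stack=$ R'  input=d $  — expand R' → d
step 8: stack=$ d  input=d $  — match d
Accept reached after 8 steps.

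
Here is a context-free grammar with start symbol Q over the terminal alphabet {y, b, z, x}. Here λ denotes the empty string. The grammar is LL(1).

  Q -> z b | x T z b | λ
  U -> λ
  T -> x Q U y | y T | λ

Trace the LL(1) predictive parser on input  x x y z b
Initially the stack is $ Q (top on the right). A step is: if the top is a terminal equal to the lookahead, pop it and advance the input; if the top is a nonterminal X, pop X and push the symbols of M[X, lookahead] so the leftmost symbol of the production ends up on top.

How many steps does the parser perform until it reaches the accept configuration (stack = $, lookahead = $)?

9

step 1: stack=$ Q  input=x x y z b $  — expand Q -> x T z b
step 2: stack=$ b z T x  input=x x y z b $  — match x
step 3: stack=$ b z T  input=x y z b $  — expand T -> x Q U y
step 4: stack=$ b z y U Q x  input=x y z b $  — match x
step 5: stack=$ b z y U Q  input=y z b $  — expand Q -> λ
step 6: stack=$ b z y U  input=y z b $  — expand U -> λ
step 7: stack=$ b z y  input=y z b $  — match y
step 8: stack=$ b z  input=z b $  — match z
step 9: stack=$ b  input=b $  — match b
Accept reached after 9 steps.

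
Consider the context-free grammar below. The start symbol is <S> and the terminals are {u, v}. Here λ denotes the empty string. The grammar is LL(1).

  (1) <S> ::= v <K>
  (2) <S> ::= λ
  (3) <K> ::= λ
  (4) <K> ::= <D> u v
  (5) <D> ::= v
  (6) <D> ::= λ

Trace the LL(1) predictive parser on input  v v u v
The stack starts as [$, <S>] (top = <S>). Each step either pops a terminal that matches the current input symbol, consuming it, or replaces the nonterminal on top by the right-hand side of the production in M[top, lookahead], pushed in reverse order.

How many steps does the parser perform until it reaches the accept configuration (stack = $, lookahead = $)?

7

     Stack      Input      Action
  1  $ <S>      v v u v $  expand <S> ::= v <K>
  2  $ <K> v    v v u v $  match v
  3  $ <K>      v u v $    expand <K> ::= <D> u v
  4  $ v u <D>  v u v $    expand <D> ::= v
  5  $ v u v    v u v $    match v
  6  $ v u      u v $      match u
  7  $ v        v $        match v
Accept reached after 7 steps.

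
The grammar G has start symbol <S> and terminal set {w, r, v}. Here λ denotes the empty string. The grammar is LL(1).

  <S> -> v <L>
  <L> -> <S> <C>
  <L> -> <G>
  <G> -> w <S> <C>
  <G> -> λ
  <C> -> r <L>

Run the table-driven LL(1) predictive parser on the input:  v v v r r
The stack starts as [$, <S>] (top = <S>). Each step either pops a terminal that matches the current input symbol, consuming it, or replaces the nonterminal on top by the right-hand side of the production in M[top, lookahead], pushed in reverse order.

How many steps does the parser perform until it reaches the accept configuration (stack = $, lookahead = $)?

step 1: stack=$ <S>  input=v v v r r $  — expand <S> -> v <L>
step 2: stack=$ <L> v  input=v v v r r $  — match v
step 3: stack=$ <L>  input=v v r r $  — expand <L> -> <S> <C>
step 4: stack=$ <C> <S>  input=v v r r $  — expand <S> -> v <L>
step 5: stack=$ <C> <L> v  input=v v r r $  — match v
step 6: stack=$ <C> <L>  input=v r r $  — expand <L> -> <S> <C>
step 7: stack=$ <C> <C> <S>  input=v r r $  — expand <S> -> v <L>
step 8: stack=$ <C> <C> <L> v  input=v r r $  — match v
step 9: stack=$ <C> <C> <L>  input=r r $  — expand <L> -> <G>
step 10: stack=$ <C> <C> <G>  input=r r $  — expand <G> -> λ
step 11: stack=$ <C> <C>  input=r r $  — expand <C> -> r <L>
step 12: stack=$ <C> <L> r  input=r r $  — match r
step 13: stack=$ <C> <L>  input=r $  — expand <L> -> <G>
step 14: stack=$ <C> <G>  input=r $  — expand <G> -> λ
step 15: stack=$ <C>  input=r $  — expand <C> -> r <L>
step 16: stack=$ <L> r  input=r $  — match r
step 17: stack=$ <L>  input=$  — expand <L> -> <G>
step 18: stack=$ <G>  input=$  — expand <G> -> λ
Accept reached after 18 steps.

18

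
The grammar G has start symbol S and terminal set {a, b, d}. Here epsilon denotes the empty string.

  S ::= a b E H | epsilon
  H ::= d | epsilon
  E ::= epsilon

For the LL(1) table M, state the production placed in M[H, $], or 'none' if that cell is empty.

FIRST(S): from S::=a b E H we get {a}; from S::=epsilon we get {epsilon}. So FIRST(S) = {epsilon, a}.
FIRST(H): from H::=d we get {d}; from H::=epsilon we get {epsilon}. So FIRST(H) = {epsilon, d}.
FIRST(E): from E::=epsilon we get {epsilon}. So FIRST(E) = {epsilon}.
FOLLOW(S) includes $ since S is the start symbol.
FOLLOW(S): S appears on no right-hand side. Thus FOLLOW(S) = {$}.
FOLLOW(H): in S::=a b E H, the suffix after H is empty, so FOLLOW(H) ⊇ FOLLOW(S) = {$}. Thus FOLLOW(H) = {$}.
For H ::= d: FIRST(d) = {d}, so it goes in M[H, t] for t ∈ {d}.
For H ::= epsilon: FIRST(epsilon) = {epsilon}, so it goes in M[H, t] for t ∈ {}; since epsilon ∈ FIRST, also for every t ∈ FOLLOW(H) = {$}.

H ::= epsilon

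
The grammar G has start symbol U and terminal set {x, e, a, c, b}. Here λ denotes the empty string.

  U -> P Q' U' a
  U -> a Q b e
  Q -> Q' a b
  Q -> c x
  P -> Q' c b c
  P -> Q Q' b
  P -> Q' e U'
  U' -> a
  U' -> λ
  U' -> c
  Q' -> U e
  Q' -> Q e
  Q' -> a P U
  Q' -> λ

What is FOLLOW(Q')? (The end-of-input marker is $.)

{a, b, c, e}

FIRST(U'): from U'->a we get {a}; from U'->λ we get {λ}; from U'->c we get {c}. So FIRST(U') = {λ, a, c}.
FIRST(U): from U->P Q' U' a we get {a, c, e}; from U->a Q b e we get {a}. So FIRST(U) = {a, c, e}.
FIRST(Q): from Q->Q' a b we get {a, c, e}; from Q->c x we get {c}. So FIRST(Q) = {a, c, e}.
FIRST(Q'): from Q'->U e we get {a, c, e}; from Q'->Q e we get {a, c, e}; from Q'->a P U we get {a}; from Q'->λ we get {λ}. So FIRST(Q') = {λ, a, c, e}.
FIRST(P): from P->Q' c b c we get {a, c, e}; from P->Q Q' b we get {a, c, e}; from P->Q' e U' we get {a, c, e}. So FIRST(P) = {a, c, e}.
FOLLOW(U) includes $ since U is the start symbol.
FOLLOW(Q): in U->a Q b e, Q is followed by b e with FIRST {b}; in P->Q Q' b, Q is followed by Q' b with FIRST {a, b, c, e}; in Q'->Q e, Q is followed by e with FIRST {e}. Thus FOLLOW(Q) = {a, b, c, e}.
FOLLOW(P): in U->P Q' U' a, P is followed by Q' U' a with FIRST {a, c, e}; in Q'->a P U, P is followed by U with FIRST {a, c, e}. Thus FOLLOW(P) = {a, c, e}.
FOLLOW(U'): in U->P Q' U' a, U' is followed by a with FIRST {a}; in P->Q' e U', the suffix after U' is empty, so FOLLOW(U') ⊇ FOLLOW(P) = {a, c, e}. Thus FOLLOW(U') = {a, c, e}.
FOLLOW(Q'): in U->P Q' U' a, Q' is followed by U' a with FIRST {a, c}; in Q->Q' a b, Q' is followed by a b with FIRST {a}; in P->Q' c b c, Q' is followed by c b c with FIRST {c}; in P->Q Q' b, Q' is followed by b with FIRST {b}; in P->Q' e U', Q' is followed by e U' with FIRST {e}. Thus FOLLOW(Q') = {a, b, c, e}.
FOLLOW(U): in Q'->U e, U is followed by e with FIRST {e}; in Q'->a P U, the suffix after U is empty, so FOLLOW(U) ⊇ FOLLOW(Q') = {a, b, c, e}. Thus FOLLOW(U) = {$, a, b, c, e}.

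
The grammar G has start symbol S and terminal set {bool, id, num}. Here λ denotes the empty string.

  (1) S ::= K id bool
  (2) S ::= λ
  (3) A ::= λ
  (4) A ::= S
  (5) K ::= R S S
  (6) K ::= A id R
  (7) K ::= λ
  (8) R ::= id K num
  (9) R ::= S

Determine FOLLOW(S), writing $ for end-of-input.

FIRST(S) = {λ, id}  (via K id bool)
FIRST(A) = {λ, id}  (via S)
FIRST(R) = {λ, id}  (via S)
FIRST(K) = {λ, id}  (via R S S, A id R)
FOLLOW(S) includes $ since S is the start symbol.
FOLLOW(A): in K::=A id R, A is followed by id R with FIRST {id}. Thus FOLLOW(A) = {id}.
FOLLOW(K): in S::=K id bool, K is followed by id bool with FIRST {id}; in R::=id K num, K is followed by num with FIRST {num}. Thus FOLLOW(K) = {id, num}.
FOLLOW(R): in K::=R S S, R is followed by S S with FIRST {λ, id}; in K::=R S S, the suffix after R is nullable, so FOLLOW(R) ⊇ FOLLOW(K) = {id, num}; in K::=A id R, the suffix after R is empty, so FOLLOW(R) ⊇ FOLLOW(K) = {id, num}. Thus FOLLOW(R) = {id, num}.
FOLLOW(S): in A::=S, the suffix after S is empty, so FOLLOW(S) ⊇ FOLLOW(A) = {id}; in K::=R S S (occurrence 1), S is followed by S with FIRST {λ, id}; in K::=R S S (occurrence 1), the suffix after S is nullable, so FOLLOW(S) ⊇ FOLLOW(K) = {id, num}; in K::=R S S (occurrence 2), the suffix after S is empty, so FOLLOW(S) ⊇ FOLLOW(K) = {id, num}; in R::=S, the suffix after S is empty, so FOLLOW(S) ⊇ FOLLOW(R) = {id, num}. Thus FOLLOW(S) = {$, id, num}.

{$, id, num}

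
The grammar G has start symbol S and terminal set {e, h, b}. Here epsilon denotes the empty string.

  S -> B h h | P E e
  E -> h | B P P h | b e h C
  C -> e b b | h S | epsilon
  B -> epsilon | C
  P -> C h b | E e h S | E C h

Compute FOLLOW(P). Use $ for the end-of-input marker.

{b, e, h}

FIRST(C) = {epsilon, e, h}
FIRST(B) = {epsilon, e, h}  (via C)
FIRST(S) = {b, e, h}  (via B h h, P E e)
FIRST(E) = {b, e, h}  (via B P P h)
FIRST(P) = {b, e, h}  (via C h b, E e h S, E C h)
FOLLOW(S) includes $ since S is the start symbol.
FOLLOW(E): in S->P E e, E is followed by e with FIRST {e}; in P->E e h S, E is followed by e h S with FIRST {e}; in P->E C h, E is followed by C h with FIRST {e, h}. Thus FOLLOW(E) = {e, h}.
FOLLOW(B): in S->B h h, B is followed by h h with FIRST {h}; in E->B P P h, B is followed by P P h with FIRST {b, e, h}. Thus FOLLOW(B) = {b, e, h}.
FOLLOW(C): in E->b e h C, the suffix after C is empty, so FOLLOW(C) ⊇ FOLLOW(E) = {e, h}; in B->C, the suffix after C is empty, so FOLLOW(C) ⊇ FOLLOW(B) = {b, e, h}; in P->C h b, C is followed by h b with FIRST {h}; in P->E C h, C is followed by h with FIRST {h}. Thus FOLLOW(C) = {b, e, h}.
FOLLOW(P): in S->P E e, P is followed by E e with FIRST {b, e, h}; in E->B P P h (occurrence 1), P is followed by P h with FIRST {b, e, h}; in E->B P P h (occurrence 2), P is followed by h with FIRST {h}. Thus FOLLOW(P) = {b, e, h}.
FOLLOW(S): in C->h S, the suffix after S is empty, so FOLLOW(S) ⊇ FOLLOW(C) = {b, e, h}; in P->E e h S, the suffix after S is empty, so FOLLOW(S) ⊇ FOLLOW(P) = {b, e, h}. Thus FOLLOW(S) = {$, b, e, h}.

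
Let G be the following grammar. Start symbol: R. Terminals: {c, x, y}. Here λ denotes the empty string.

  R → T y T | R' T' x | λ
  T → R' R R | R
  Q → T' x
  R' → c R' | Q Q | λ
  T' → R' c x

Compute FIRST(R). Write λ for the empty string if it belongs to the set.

FIRST(R) = {λ, c, y}  (via T y T, R' T' x)
FIRST(T) = {λ, c, y}  (via R' R R, R)
FIRST(Q) = {c}  (via T' x)
FIRST(R') = {λ, c}  (via Q Q)
FIRST(T') = {c}  (via R' c x)

{λ, c, y}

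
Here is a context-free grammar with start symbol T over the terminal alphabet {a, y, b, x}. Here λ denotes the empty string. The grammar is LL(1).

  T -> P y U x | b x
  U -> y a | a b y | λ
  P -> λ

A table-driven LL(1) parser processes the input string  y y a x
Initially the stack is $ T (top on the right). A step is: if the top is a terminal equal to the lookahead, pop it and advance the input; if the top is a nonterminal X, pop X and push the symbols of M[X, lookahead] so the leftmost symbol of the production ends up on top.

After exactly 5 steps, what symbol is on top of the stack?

a

step 1: stack=$ T  input=y y a x $  — expand T -> P y U x
step 2: stack=$ x U y P  input=y y a x $  — expand P -> λ
step 3: stack=$ x U y  input=y y a x $  — match y
step 4: stack=$ x U  input=y a x $  — expand U -> y a
step 5: stack=$ x a y  input=y a x $  — match y
Stack after step 5: $ x a (top = a).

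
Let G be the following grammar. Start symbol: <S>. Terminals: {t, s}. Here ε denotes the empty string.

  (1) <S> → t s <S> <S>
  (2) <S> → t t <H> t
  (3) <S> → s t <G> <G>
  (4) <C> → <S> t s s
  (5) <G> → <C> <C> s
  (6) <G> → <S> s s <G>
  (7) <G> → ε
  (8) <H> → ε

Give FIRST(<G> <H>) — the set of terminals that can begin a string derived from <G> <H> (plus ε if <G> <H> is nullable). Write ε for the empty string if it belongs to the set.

FIRST(<S>) = {s, t}
FIRST(<H>) = {ε}
FIRST(<C>) = {s, t}  (via <S> t s s)
FIRST(<G>) = {ε, s, t}  (via <C> <C> s, <S> s s <G>)
FIRST(<G> <H>): take FIRST of each symbol in turn, carrying on past any symbol whose FIRST contains ε; result {ε, s, t}.

{ε, s, t}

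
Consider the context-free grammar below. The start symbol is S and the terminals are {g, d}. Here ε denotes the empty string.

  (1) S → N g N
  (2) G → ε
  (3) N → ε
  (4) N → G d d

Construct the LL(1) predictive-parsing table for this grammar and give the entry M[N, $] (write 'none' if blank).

N → ε

FIRST(G): from G→ε we get {ε}. So FIRST(G) = {ε}.
FIRST(N): from N→ε we get {ε}; from N→G d d we get {d}. So FIRST(N) = {ε, d}.
FIRST(S): from S→N g N we get {d, g}. So FIRST(S) = {d, g}.
FOLLOW(S) includes $ since S is the start symbol.
FOLLOW(S): S appears on no right-hand side. Thus FOLLOW(S) = {$}.
FOLLOW(N): in S→N g N (occurrence 1), N is followed by g N with FIRST {g}; in S→N g N (occurrence 2), the suffix after N is empty, so FOLLOW(N) ⊇ FOLLOW(S) = {$}. Thus FOLLOW(N) = {$, g}.
For N → ε: FIRST(ε) = {ε}, so it goes in M[N, t] for t ∈ {}; since ε ∈ FIRST, also for every t ∈ FOLLOW(N) = {$, g}.
For N → G d d: FIRST(G d d) = {d}, so it goes in M[N, t] for t ∈ {d}.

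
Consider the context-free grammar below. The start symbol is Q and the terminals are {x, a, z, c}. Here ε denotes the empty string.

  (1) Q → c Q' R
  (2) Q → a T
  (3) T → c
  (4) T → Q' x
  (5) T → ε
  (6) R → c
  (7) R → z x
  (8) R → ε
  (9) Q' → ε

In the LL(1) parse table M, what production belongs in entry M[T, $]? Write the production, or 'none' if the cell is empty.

T → ε

FIRST(Q) = {a, c}
FIRST(R) = {ε, c, z}
FIRST(Q') = {ε}
FIRST(T) = {ε, c, x}  (via Q' x)
FOLLOW(Q) includes $ since Q is the start symbol.
FOLLOW(Q): Q appears on no right-hand side. Thus FOLLOW(Q) = {$}.
FOLLOW(T): in Q→a T, the suffix after T is empty, so FOLLOW(T) ⊇ FOLLOW(Q) = {$}. Thus FOLLOW(T) = {$}.
For T → c: FIRST(c) = {c}, so it goes in M[T, t] for t ∈ {c}.
For T → Q' x: FIRST(Q' x) = {x}, so it goes in M[T, t] for t ∈ {x}.
For T → ε: FIRST(ε) = {ε}, so it goes in M[T, t] for t ∈ {}; since ε ∈ FIRST, also for every t ∈ FOLLOW(T) = {$}.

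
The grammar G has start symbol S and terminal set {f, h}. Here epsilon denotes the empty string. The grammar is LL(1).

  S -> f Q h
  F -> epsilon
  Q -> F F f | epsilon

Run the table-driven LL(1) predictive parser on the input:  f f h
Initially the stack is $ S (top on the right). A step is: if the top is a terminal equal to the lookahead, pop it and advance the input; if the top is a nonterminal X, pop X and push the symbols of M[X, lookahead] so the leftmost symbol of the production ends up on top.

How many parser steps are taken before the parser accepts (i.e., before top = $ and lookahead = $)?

7

step 1: stack=$ S  input=f f h $  — expand S -> f Q h
step 2: stack=$ h Q f  input=f f h $  — match f
step 3: stack=$ h Q  input=f h $  — expand Q -> F F f
step 4: stack=$ h f F F  input=f h $  — expand F -> epsilon
step 5: stack=$ h f F  input=f h $  — expand F -> epsilon
step 6: stack=$ h f  input=f h $  — match f
step 7: stack=$ h  input=h $  — match h
Accept reached after 7 steps.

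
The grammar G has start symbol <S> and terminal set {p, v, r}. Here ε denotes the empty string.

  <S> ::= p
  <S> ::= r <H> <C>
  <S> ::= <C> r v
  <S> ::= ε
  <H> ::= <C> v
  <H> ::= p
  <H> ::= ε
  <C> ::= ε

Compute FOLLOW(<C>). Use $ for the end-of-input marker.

FIRST(<C>): from <C>::=ε we get {ε}. So FIRST(<C>) = {ε}.
FIRST(<S>): from <S>::=p we get {p}; from <S>::=r <H> <C> we get {r}; from <S>::=<C> r v we get {r}; from <S>::=ε we get {ε}. So FIRST(<S>) = {ε, p, r}.
FIRST(<H>): from <H>::=<C> v we get {v}; from <H>::=p we get {p}; from <H>::=ε we get {ε}. So FIRST(<H>) = {ε, p, v}.
FOLLOW(<S>) includes $ since <S> is the start symbol.
FOLLOW(<S>): <S> appears on no right-hand side. Thus FOLLOW(<S>) = {$}.
FOLLOW(<H>): in <S>::=r <H> <C>, <H> is followed by <C> with FIRST {ε}; in <S>::=r <H> <C>, the suffix after <H> is nullable, so FOLLOW(<H>) ⊇ FOLLOW(<S>) = {$}. Thus FOLLOW(<H>) = {$}.
FOLLOW(<C>): in <S>::=r <H> <C>, the suffix after <C> is empty, so FOLLOW(<C>) ⊇ FOLLOW(<S>) = {$}; in <S>::=<C> r v, <C> is followed by r v with FIRST {r}; in <H>::=<C> v, <C> is followed by v with FIRST {v}. Thus FOLLOW(<C>) = {$, r, v}.

{$, r, v}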